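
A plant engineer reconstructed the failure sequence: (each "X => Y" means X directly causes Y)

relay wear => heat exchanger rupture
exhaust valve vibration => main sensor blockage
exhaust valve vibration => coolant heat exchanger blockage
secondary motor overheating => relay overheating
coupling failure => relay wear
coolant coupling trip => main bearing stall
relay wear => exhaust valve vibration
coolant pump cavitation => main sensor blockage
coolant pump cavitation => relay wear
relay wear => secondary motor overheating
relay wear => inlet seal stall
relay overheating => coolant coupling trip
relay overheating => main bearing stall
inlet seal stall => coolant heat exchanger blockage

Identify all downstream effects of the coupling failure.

Direct effects: the relay wear.
2 steps out: the inlet seal stall, the exhaust valve vibration, the secondary motor overheating, the heat exchanger rupture.
3 steps out: the coolant heat exchanger blockage, the relay overheating, the main sensor blockage.
4 steps out: the coolant coupling trip, the main bearing stall.
Not reachable from it: the coolant pump cavitation.

the coolant coupling trip, the coolant heat exchanger blockage, the exhaust valve vibration, the heat exchanger rupture, the inlet seal stall, the main bearing stall, the main sensor blockage, the relay overheating, the relay wear, the secondary motor overheating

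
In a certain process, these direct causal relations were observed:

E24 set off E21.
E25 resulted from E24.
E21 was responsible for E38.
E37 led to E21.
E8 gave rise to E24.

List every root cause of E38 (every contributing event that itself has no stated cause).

Tracing upstream from E38: E38 ← E21 ← E24 ← E8.
A separate upstream branch: E38 ← E21 ← E37.
Each of those chain origins has no stated cause.

E37, E8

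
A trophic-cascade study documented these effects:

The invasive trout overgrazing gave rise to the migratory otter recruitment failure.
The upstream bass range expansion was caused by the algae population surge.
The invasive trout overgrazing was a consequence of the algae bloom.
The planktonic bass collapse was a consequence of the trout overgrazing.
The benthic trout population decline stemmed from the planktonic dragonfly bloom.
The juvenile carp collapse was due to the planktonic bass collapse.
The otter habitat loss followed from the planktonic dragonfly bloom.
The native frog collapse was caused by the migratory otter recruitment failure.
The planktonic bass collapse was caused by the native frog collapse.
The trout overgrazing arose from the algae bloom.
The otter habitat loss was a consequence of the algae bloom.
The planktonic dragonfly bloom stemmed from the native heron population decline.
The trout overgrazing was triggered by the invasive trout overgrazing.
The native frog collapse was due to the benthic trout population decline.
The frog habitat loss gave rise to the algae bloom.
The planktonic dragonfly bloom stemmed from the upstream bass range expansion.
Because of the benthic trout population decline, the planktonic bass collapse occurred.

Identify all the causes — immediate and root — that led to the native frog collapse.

the algae bloom, the algae population surge, the benthic trout population decline, the frog habitat loss, the invasive trout overgrazing, the migratory otter recruitment failure, the native heron population decline, the planktonic dragonfly bloom, the upstream bass range expansion

Immediate causes of the native frog collapse: the migratory otter recruitment failure, the benthic trout population decline.
Further upstream: the algae population surge, the frog habitat loss, the native heron population decline, the upstream bass range expansion, the planktonic dragonfly bloom, the algae bloom, the invasive trout overgrazing.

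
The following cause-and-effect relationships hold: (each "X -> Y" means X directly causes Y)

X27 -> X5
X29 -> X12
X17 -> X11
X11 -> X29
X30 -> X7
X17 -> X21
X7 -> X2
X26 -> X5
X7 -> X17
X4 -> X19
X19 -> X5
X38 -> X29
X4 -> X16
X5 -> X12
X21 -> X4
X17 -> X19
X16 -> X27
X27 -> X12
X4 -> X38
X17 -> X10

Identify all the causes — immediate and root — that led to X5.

X16, X17, X19, X21, X26, X27, X30, X4, X7

Immediate causes of X5: X26, X27, X19.
Further upstream: X30, X7, X17, X21, X4, X16.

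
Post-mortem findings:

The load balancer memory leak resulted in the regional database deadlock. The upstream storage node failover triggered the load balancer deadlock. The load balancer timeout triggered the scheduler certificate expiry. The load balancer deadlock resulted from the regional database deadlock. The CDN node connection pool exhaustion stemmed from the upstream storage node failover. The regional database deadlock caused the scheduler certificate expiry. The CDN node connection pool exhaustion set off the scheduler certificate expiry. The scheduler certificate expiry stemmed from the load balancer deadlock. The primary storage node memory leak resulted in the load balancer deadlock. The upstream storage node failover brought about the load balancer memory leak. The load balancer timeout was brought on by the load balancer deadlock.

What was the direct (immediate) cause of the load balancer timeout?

the load balancer deadlock

Upstream contributors include the upstream storage node failover, the load balancer memory leak, the regional database deadlock, the primary storage node memory leak, but only the load balancer deadlock feeds directly into the load balancer timeout.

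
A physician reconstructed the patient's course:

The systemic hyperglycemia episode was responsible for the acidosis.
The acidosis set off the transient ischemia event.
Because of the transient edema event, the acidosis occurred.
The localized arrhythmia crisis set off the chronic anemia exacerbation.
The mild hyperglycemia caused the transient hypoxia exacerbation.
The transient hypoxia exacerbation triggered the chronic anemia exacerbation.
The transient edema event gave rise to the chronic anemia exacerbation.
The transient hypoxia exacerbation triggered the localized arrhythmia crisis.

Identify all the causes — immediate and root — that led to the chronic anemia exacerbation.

the localized arrhythmia crisis, the mild hyperglycemia, the transient edema event, the transient hypoxia exacerbation

Immediate causes of the chronic anemia exacerbation: the transient edema event, the transient hypoxia exacerbation, the localized arrhythmia crisis.
Further upstream: the mild hyperglycemia.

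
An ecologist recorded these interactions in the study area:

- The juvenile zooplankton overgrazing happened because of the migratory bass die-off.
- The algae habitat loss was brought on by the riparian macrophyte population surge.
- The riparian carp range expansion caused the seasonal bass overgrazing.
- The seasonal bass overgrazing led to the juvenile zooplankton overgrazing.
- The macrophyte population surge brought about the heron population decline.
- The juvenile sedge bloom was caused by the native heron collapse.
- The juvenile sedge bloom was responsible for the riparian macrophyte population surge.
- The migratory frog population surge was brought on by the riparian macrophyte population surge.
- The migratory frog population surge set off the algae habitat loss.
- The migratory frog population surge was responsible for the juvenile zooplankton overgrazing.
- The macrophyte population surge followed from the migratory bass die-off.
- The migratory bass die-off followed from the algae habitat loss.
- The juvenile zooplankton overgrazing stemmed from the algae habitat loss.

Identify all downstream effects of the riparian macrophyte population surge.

Direct effects: the migratory frog population surge, the algae habitat loss.
2 steps out: the migratory bass die-off, the juvenile zooplankton overgrazing.
3 steps out: the macrophyte population surge.
4 steps out: the heron population decline.
Not reachable from it: the native heron collapse, the juvenile sedge bloom, the riparian carp range expansion, the seasonal bass overgrazing.

the algae habitat loss, the heron population decline, the juvenile zooplankton overgrazing, the macrophyte population surge, the migratory bass die-off, the migratory frog population surge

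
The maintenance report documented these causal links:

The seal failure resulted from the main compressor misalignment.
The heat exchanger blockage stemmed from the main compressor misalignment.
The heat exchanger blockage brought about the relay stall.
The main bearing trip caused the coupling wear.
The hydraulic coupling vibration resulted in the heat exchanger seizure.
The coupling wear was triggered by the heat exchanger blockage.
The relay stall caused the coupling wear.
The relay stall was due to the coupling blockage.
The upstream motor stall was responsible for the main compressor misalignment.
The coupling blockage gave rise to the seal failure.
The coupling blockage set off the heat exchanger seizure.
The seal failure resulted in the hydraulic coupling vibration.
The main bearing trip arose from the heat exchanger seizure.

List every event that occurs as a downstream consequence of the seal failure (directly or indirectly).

Direct effects: the hydraulic coupling vibration.
2 steps out: the heat exchanger seizure.
3 steps out: the main bearing trip.
4 steps out: the coupling wear.
Not reachable from it: the upstream motor stall, the coupling blockage, the main compressor misalignment, the heat exchanger blockage, the relay stall.

the coupling wear, the heat exchanger seizure, the hydraulic coupling vibration, the main bearing trip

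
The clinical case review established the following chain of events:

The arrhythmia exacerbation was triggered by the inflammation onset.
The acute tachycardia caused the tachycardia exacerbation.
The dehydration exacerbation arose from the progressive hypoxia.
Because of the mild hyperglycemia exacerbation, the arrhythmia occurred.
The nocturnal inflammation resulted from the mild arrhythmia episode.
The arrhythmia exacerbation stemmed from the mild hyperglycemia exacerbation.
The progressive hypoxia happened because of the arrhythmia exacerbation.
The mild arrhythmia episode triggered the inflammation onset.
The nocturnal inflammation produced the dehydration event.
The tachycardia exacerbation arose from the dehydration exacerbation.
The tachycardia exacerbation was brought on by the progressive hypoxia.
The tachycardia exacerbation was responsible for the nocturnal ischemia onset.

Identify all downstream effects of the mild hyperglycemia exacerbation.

the arrhythmia, the arrhythmia exacerbation, the dehydration exacerbation, the nocturnal ischemia onset, the progressive hypoxia, the tachycardia exacerbation

Direct effects: the arrhythmia, the arrhythmia exacerbation.
2 steps out: the progressive hypoxia.
3 steps out: the dehydration exacerbation, the tachycardia exacerbation.
4 steps out: the nocturnal ischemia onset.
Not reachable from it: the acute tachycardia, the mild arrhythmia episode, the inflammation onset, the nocturnal inflammation, the dehydration event.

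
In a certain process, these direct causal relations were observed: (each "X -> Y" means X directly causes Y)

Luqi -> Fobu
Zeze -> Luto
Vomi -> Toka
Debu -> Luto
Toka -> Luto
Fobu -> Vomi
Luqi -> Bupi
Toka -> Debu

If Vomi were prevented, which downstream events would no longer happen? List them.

Downstream of Vomi: Toka, Debu, Luto.
Of those, still caused via another path: Luto.
The remainder have no surviving cause.

Debu, Toka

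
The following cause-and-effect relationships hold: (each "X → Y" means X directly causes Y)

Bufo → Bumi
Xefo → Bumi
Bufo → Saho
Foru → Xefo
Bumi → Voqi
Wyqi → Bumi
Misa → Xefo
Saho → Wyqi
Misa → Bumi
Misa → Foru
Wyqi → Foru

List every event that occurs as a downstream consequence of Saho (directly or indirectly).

Bumi, Foru, Voqi, Wyqi, Xefo

Direct effects: Wyqi.
2 steps out: Foru, Bumi.
3 steps out: Xefo, Voqi.
Not reachable from it: Bufo, Misa.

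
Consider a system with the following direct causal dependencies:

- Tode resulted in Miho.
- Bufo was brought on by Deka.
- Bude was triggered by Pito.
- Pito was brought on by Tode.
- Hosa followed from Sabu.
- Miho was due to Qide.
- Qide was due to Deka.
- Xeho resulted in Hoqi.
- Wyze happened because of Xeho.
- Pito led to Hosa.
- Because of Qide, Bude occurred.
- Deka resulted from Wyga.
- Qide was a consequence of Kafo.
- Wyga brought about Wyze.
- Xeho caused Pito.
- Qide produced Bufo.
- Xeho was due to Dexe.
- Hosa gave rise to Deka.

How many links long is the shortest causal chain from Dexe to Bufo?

5

Shortest chain: Dexe → Xeho → Pito → Hosa → Deka → Bufo.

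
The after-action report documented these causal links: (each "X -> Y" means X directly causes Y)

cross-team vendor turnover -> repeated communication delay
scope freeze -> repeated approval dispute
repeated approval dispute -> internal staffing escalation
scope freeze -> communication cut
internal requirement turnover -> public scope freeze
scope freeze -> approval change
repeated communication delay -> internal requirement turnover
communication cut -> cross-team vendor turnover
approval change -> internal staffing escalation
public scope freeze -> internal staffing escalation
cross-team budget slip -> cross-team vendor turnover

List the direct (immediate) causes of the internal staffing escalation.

Upstream contributors include the scope freeze, the cross-team budget slip, the communication cut, the cross-team vendor turnover, the repeated communication delay, the internal requirement turnover, but only the approval change, the public scope freeze, the repeated approval dispute feed directly into the internal staffing escalation.

the approval change, the public scope freeze, the repeated approval dispute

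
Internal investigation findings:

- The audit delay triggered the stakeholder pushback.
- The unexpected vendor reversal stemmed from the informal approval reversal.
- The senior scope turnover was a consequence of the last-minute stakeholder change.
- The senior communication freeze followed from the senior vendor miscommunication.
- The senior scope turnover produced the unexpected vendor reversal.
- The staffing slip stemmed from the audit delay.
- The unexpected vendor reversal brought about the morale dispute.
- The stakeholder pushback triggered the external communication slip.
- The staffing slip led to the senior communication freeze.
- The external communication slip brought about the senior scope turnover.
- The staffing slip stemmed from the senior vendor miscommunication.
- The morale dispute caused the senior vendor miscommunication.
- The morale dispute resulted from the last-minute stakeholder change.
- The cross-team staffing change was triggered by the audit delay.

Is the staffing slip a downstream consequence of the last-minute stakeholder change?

There is a causal chain: the last-minute stakeholder change → the morale dispute → the senior vendor miscommunication → the staffing slip.

Yes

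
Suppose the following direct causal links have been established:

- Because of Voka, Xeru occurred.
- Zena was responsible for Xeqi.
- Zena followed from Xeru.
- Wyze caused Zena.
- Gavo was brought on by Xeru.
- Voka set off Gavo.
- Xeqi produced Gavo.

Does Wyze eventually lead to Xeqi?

There is a causal chain: Wyze → Zena → Xeqi.

Yes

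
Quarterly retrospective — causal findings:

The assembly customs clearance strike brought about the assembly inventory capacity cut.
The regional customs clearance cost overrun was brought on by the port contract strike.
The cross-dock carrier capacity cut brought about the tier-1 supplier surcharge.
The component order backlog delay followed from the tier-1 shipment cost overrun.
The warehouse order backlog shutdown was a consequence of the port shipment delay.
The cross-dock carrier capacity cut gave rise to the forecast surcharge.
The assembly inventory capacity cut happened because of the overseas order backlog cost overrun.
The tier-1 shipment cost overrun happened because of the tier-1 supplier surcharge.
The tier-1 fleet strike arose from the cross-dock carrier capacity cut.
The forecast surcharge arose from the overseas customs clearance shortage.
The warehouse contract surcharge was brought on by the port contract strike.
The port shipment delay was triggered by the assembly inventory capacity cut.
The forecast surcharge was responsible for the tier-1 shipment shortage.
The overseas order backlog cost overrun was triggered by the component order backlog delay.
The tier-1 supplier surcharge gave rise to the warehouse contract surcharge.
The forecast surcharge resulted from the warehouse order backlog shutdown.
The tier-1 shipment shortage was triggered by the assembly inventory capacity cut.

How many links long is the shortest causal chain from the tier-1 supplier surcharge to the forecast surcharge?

7

Shortest chain: the tier-1 supplier surcharge → the tier-1 shipment cost overrun → the component order backlog delay → the overseas order backlog cost overrun → the assembly inventory capacity cut → the port shipment delay → the warehouse order backlog shutdown → the forecast surcharge.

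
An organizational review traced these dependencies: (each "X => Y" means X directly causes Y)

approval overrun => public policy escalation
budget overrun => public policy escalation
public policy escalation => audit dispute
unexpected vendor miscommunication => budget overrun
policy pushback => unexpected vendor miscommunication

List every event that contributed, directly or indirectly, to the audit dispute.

Immediate cause of the audit dispute: the public policy escalation.
Further upstream: the approval overrun, the policy pushback, the unexpected vendor miscommunication, the budget overrun.

the approval overrun, the budget overrun, the policy pushback, the public policy escalation, the unexpected vendor miscommunication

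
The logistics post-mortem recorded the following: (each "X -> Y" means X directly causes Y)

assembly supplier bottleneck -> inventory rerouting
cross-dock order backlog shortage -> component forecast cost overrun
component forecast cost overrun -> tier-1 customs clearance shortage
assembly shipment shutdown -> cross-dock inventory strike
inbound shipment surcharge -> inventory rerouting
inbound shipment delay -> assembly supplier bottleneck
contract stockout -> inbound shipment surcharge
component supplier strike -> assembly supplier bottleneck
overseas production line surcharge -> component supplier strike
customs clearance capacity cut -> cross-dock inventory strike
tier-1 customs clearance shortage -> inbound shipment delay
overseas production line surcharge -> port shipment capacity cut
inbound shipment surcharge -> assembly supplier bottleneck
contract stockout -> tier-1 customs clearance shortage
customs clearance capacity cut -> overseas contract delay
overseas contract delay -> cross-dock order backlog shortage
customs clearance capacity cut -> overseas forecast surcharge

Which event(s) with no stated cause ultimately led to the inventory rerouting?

Tracing upstream from the inventory rerouting: the inventory rerouting ← the assembly supplier bottleneck ← the component supplier strike ← the overseas production line surcharge.
A separate upstream branch: the inventory rerouting ← the assembly supplier bottleneck ← the inbound shipment delay ← the tier-1 customs clearance shortage ← the component forecast cost overrun ← the cross-dock order backlog shortage ← the overseas contract delay ← the customs clearance capacity cut.
A separate upstream branch: the inventory rerouting ← the inbound shipment surcharge ← the contract stockout.
Each of those chain origins has no stated cause.

the contract stockout, the customs clearance capacity cut, the overseas production line surcharge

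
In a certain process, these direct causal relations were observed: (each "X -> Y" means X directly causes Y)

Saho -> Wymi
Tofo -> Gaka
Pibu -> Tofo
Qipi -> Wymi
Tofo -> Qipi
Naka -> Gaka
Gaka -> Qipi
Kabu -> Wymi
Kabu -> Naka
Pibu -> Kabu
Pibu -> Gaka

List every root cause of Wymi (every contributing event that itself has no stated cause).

Tracing upstream from Wymi: Wymi ← Kabu ← Pibu.
A separate upstream branch: Wymi ← Saho.
Each of those chain origins has no stated cause.

Pibu, Saho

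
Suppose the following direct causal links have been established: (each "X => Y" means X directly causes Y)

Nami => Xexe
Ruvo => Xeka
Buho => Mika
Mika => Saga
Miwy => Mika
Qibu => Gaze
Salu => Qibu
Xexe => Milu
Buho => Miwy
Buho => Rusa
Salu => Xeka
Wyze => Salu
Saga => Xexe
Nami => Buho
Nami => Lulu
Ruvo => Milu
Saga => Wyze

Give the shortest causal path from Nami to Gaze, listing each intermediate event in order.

Nami → Buho → Mika → Saga → Wyze → Salu → Qibu → Gaze

Nami → Buho
Buho → Mika
Mika → Saga
Saga → Wyze
Wyze → Salu
Salu → Qibu
Qibu → Gaze
Length: 7 steps.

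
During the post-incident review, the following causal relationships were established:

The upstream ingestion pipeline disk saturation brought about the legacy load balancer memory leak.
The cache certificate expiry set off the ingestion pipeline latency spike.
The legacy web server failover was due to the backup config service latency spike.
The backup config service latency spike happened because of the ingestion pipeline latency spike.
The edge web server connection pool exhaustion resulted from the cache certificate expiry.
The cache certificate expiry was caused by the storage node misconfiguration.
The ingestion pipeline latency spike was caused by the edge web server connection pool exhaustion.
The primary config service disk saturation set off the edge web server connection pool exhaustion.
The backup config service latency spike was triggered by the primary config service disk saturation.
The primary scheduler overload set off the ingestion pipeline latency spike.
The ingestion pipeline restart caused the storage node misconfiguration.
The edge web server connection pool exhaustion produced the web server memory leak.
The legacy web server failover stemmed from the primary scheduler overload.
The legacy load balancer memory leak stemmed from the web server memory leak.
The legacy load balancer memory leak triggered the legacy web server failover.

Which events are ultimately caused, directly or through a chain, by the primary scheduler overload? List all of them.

the backup config service latency spike, the ingestion pipeline latency spike, the legacy web server failover

Direct effects: the ingestion pipeline latency spike, the legacy web server failover.
2 steps out: the backup config service latency spike.
Not reachable from it: the primary config service disk saturation, the ingestion pipeline restart, the storage node misconfiguration, the cache certificate expiry, the edge web server connection pool exhaustion, the web server memory leak, the upstream ingestion pipeline disk saturation, the legacy load balancer memory leak.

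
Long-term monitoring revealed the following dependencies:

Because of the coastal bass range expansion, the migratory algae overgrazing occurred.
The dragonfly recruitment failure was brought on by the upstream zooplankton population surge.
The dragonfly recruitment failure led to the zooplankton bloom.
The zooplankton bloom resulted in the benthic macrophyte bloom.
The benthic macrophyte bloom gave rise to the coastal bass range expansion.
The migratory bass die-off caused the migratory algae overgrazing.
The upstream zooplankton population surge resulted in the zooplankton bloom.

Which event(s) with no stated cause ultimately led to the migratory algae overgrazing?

the migratory bass die-off, the upstream zooplankton population surge

Tracing upstream from the migratory algae overgrazing: the migratory algae overgrazing ← the coastal bass range expansion ← the benthic macrophyte bloom ← the zooplankton bloom ← the upstream zooplankton population surge.
A separate upstream branch: the migratory algae overgrazing ← the migratory bass die-off.
Each of those chain origins has no stated cause.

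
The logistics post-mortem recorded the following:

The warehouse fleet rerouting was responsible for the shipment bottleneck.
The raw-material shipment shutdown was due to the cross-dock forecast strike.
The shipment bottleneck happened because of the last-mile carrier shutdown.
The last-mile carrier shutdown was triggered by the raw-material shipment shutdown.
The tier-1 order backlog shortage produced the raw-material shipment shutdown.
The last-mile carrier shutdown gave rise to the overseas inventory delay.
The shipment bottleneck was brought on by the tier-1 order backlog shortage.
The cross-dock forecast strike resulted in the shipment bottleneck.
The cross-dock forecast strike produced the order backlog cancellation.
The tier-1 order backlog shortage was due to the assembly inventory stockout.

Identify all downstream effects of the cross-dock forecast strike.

Direct effects: the order backlog cancellation, the raw-material shipment shutdown, the shipment bottleneck.
2 steps out: the last-mile carrier shutdown.
3 steps out: the overseas inventory delay.
Not reachable from it: the assembly inventory stockout, the tier-1 order backlog shortage, the warehouse fleet rerouting.

the last-mile carrier shutdown, the order backlog cancellation, the overseas inventory delay, the raw-material shipment shutdown, the shipment bottleneck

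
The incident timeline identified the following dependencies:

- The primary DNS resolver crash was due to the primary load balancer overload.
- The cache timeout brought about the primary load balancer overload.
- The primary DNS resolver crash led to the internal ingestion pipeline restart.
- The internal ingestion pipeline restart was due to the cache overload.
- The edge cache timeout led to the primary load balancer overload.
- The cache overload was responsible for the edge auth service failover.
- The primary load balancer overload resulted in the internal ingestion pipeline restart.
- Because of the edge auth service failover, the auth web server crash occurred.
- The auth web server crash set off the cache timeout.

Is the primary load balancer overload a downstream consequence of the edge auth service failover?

There is a causal chain: the edge auth service failover → the auth web server crash → the cache timeout → the primary load balancer overload.

Yes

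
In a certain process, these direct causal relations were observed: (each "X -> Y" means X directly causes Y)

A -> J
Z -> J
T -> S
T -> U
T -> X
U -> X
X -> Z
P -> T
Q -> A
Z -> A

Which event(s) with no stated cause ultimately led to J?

P, Q

Tracing upstream from J: J ← Z ← X ← T ← P.
A separate upstream branch: J ← A ← Q.
Each of those chain origins has no stated cause.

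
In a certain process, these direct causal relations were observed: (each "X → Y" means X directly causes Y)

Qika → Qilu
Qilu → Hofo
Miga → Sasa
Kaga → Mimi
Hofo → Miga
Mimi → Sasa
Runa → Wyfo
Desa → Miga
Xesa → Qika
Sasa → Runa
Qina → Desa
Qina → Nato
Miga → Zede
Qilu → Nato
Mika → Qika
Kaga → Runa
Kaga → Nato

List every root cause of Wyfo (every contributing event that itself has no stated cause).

Tracing upstream from Wyfo: Wyfo ← Runa ← Sasa ← Miga ← Hofo ← Qilu ← Qika ← Xesa.
A separate upstream branch: Wyfo ← Runa ← Sasa ← Miga ← Desa ← Qina.
A separate upstream branch: Wyfo ← Runa ← Sasa ← Miga ← Hofo ← Qilu ← Qika ← Mika.
A separate upstream branch: Wyfo ← Runa ← Kaga.
Each of those chain origins has no stated cause.

Kaga, Mika, Qina, Xesa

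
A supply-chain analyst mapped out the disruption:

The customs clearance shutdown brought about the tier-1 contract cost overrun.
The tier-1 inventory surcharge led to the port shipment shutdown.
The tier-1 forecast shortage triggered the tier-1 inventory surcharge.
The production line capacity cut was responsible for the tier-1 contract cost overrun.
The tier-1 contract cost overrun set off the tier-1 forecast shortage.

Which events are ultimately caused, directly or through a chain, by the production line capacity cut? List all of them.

Direct effects: the tier-1 contract cost overrun.
2 steps out: the tier-1 forecast shortage.
3 steps out: the tier-1 inventory surcharge.
4 steps out: the port shipment shutdown.
Not reachable from it: the customs clearance shutdown.

the port shipment shutdown, the tier-1 contract cost overrun, the tier-1 forecast shortage, the tier-1 inventory surcharge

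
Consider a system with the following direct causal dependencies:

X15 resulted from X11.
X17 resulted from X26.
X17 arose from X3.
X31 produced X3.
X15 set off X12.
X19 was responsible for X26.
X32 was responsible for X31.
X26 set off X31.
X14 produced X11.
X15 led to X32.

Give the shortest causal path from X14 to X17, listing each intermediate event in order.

X14 → X11 → X15 → X32 → X31 → X3 → X17

X14 → X11
X11 → X15
X15 → X32
X32 → X31
X31 → X3
X3 → X17
Length: 6 steps.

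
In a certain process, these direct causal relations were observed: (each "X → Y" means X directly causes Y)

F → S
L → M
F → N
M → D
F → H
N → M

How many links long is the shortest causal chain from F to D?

Shortest chain: F → N → M → D.

3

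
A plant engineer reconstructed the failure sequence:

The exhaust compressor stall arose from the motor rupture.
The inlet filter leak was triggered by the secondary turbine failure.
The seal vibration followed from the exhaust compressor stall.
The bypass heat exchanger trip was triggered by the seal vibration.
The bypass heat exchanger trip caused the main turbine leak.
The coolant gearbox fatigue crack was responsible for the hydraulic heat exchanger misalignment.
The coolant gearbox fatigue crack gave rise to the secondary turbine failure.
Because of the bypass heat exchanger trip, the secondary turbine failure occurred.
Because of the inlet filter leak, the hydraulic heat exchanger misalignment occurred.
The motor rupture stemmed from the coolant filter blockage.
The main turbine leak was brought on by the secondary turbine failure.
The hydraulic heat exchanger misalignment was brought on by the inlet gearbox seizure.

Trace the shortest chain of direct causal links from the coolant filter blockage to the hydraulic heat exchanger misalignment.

the coolant filter blockage → the motor rupture → the exhaust compressor stall → the seal vibration → the bypass heat exchanger trip → the secondary turbine failure → the inlet filter leak → the hydraulic heat exchanger misalignment

the coolant filter blockage → the motor rupture
the motor rupture → the exhaust compressor stall
the exhaust compressor stall → the seal vibration
the seal vibration → the bypass heat exchanger trip
the bypass heat exchanger trip → the secondary turbine failure
the secondary turbine failure → the inlet filter leak
the inlet filter leak → the hydraulic heat exchanger misalignment
Length: 7 steps.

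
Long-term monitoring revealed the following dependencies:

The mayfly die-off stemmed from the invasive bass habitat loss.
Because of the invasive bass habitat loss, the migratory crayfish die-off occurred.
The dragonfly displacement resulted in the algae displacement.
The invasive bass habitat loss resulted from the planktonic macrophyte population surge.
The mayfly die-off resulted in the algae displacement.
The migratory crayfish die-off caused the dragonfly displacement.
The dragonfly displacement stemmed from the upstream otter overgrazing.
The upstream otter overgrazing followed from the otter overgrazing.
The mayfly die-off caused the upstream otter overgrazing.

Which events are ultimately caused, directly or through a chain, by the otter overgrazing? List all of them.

the algae displacement, the dragonfly displacement, the upstream otter overgrazing

Direct effects: the upstream otter overgrazing.
2 steps out: the dragonfly displacement.
3 steps out: the algae displacement.
Not reachable from it: the planktonic macrophyte population surge, the invasive bass habitat loss, the mayfly die-off, the migratory crayfish die-off.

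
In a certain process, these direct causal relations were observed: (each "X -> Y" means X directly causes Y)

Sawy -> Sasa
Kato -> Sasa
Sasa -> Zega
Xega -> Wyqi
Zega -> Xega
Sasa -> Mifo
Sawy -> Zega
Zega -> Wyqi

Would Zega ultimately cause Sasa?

Zega leads to Xega, Wyqi; Sasa is not among them.

No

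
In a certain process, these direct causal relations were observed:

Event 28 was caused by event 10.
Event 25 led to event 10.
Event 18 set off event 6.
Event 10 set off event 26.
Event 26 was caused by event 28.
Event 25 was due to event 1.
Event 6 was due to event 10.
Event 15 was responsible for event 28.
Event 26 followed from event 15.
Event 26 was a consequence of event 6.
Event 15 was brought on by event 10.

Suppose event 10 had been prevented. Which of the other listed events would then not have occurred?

event 15, event 28

Downstream of event 10: event 6, event 15, event 28, event 26.
Of those, still caused via another path: event 6, event 26.
The remainder have no surviving cause.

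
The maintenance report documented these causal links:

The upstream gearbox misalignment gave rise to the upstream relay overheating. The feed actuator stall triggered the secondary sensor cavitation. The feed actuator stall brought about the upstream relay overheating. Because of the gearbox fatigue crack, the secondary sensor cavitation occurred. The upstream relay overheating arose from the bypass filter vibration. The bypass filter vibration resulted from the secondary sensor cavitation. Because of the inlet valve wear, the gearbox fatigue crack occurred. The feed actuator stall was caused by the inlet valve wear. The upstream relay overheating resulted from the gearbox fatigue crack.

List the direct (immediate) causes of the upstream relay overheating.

Upstream contributors include the inlet valve wear, the secondary sensor cavitation, but only the bypass filter vibration, the feed actuator stall, the gearbox fatigue crack, the upstream gearbox misalignment feed directly into the upstream relay overheating.

the bypass filter vibration, the feed actuator stall, the gearbox fatigue crack, the upstream gearbox misalignment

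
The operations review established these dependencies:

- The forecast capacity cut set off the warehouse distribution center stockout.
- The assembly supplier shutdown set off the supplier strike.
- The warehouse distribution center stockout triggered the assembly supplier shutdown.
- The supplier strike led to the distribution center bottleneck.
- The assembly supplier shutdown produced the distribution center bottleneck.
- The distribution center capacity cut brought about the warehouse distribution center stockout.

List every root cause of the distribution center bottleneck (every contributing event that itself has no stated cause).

Tracing upstream from the distribution center bottleneck: the distribution center bottleneck ← the assembly supplier shutdown ← the warehouse distribution center stockout ← the forecast capacity cut.
A separate upstream branch: the distribution center bottleneck ← the assembly supplier shutdown ← the warehouse distribution center stockout ← the distribution center capacity cut.
Each of those chain origins has no stated cause.

the distribution center capacity cut, the forecast capacity cut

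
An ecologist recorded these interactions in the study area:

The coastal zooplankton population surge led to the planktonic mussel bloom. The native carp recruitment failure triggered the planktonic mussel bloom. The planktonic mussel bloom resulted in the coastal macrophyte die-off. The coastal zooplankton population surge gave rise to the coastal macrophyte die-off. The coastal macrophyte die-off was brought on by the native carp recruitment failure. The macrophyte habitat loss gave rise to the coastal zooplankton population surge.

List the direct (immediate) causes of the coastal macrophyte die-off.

Upstream contributors include the macrophyte habitat loss, but only the coastal zooplankton population surge, the native carp recruitment failure, the planktonic mussel bloom feed directly into the coastal macrophyte die-off.

the coastal zooplankton population surge, the native carp recruitment failure, the planktonic mussel bloom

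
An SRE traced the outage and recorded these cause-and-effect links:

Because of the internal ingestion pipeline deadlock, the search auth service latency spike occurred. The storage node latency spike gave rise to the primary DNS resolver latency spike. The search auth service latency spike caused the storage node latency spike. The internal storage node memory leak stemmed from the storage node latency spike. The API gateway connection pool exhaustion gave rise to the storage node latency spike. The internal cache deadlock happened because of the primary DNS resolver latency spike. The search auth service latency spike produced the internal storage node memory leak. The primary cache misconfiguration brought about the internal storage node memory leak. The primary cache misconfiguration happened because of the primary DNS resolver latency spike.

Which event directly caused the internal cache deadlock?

Upstream contributors include the internal ingestion pipeline deadlock, the search auth service latency spike, the storage node latency spike, the API gateway connection pool exhaustion, but only the primary DNS resolver latency spike feeds directly into the internal cache deadlock.

the primary DNS resolver latency spike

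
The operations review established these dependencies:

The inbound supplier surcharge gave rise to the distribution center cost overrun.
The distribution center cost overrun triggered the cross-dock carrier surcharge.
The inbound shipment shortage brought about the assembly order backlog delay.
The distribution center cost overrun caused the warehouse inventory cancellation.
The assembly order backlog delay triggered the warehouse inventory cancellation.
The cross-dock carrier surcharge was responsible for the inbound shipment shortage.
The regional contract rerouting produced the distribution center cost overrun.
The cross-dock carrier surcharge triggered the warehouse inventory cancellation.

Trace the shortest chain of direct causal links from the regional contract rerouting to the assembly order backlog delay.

the regional contract rerouting → the distribution center cost overrun → the cross-dock carrier surcharge → the inbound shipment shortage → the assembly order backlog delay

the regional contract rerouting → the distribution center cost overrun
the distribution center cost overrun → the cross-dock carrier surcharge
the cross-dock carrier surcharge → the inbound shipment shortage
the inbound shipment shortage → the assembly order backlog delay
Length: 4 steps.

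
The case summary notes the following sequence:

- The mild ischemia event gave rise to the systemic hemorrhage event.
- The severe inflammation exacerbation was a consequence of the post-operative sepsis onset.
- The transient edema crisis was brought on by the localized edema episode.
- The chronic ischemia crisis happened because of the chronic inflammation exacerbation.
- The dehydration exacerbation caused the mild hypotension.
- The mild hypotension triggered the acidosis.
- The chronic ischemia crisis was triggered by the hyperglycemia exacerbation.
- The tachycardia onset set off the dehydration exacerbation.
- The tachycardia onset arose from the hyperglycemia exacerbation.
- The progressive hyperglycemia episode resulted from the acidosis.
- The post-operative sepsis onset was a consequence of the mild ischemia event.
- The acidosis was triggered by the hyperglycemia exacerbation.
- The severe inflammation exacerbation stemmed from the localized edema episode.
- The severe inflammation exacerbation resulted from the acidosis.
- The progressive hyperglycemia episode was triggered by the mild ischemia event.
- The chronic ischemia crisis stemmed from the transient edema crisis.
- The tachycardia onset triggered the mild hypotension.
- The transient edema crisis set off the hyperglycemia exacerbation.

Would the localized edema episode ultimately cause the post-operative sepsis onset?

The localized edema episode leads to the transient edema crisis, the hyperglycemia exacerbation, the tachycardia onset, the chronic ischemia crisis, the dehydration exacerbation, the mild hypotension, the acidosis, the progressive hyperglycemia episode, the severe inflammation exacerbation; the post-operative sepsis onset is not among them.

No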